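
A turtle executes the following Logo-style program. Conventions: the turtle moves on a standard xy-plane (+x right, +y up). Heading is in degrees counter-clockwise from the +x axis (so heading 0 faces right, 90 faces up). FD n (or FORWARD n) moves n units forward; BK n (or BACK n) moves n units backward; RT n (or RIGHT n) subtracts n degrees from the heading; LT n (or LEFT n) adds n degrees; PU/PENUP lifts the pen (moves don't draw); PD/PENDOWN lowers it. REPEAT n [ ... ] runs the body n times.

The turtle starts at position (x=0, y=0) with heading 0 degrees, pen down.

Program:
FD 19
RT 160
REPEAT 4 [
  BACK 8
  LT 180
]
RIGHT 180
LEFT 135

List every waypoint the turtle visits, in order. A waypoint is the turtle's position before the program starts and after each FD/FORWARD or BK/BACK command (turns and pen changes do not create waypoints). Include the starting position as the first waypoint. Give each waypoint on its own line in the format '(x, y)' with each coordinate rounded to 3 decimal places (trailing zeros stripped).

Answer: (0, 0)
(19, 0)
(26.518, 2.736)
(19, 0)
(26.518, 2.736)
(19, 0)

Derivation:
Executing turtle program step by step:
Start: pos=(0,0), heading=0, pen down
FD 19: (0,0) -> (19,0) [heading=0, draw]
RT 160: heading 0 -> 200
REPEAT 4 [
  -- iteration 1/4 --
  BK 8: (19,0) -> (26.518,2.736) [heading=200, draw]
  LT 180: heading 200 -> 20
  -- iteration 2/4 --
  BK 8: (26.518,2.736) -> (19,0) [heading=20, draw]
  LT 180: heading 20 -> 200
  -- iteration 3/4 --
  BK 8: (19,0) -> (26.518,2.736) [heading=200, draw]
  LT 180: heading 200 -> 20
  -- iteration 4/4 --
  BK 8: (26.518,2.736) -> (19,0) [heading=20, draw]
  LT 180: heading 20 -> 200
]
RT 180: heading 200 -> 20
LT 135: heading 20 -> 155
Final: pos=(19,0), heading=155, 5 segment(s) drawn
Waypoints (6 total):
(0, 0)
(19, 0)
(26.518, 2.736)
(19, 0)
(26.518, 2.736)
(19, 0)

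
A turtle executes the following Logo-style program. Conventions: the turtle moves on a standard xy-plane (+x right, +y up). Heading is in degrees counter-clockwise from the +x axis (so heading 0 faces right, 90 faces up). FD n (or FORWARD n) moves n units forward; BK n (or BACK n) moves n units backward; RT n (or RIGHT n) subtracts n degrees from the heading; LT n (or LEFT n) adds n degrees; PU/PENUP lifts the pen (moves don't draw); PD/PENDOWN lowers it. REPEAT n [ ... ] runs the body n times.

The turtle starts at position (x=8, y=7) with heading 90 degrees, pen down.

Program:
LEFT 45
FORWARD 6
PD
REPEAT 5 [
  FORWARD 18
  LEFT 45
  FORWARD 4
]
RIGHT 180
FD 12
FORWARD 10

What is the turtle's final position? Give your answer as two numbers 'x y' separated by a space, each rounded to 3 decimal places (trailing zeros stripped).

Executing turtle program step by step:
Start: pos=(8,7), heading=90, pen down
LT 45: heading 90 -> 135
FD 6: (8,7) -> (3.757,11.243) [heading=135, draw]
PD: pen down
REPEAT 5 [
  -- iteration 1/5 --
  FD 18: (3.757,11.243) -> (-8.971,23.971) [heading=135, draw]
  LT 45: heading 135 -> 180
  FD 4: (-8.971,23.971) -> (-12.971,23.971) [heading=180, draw]
  -- iteration 2/5 --
  FD 18: (-12.971,23.971) -> (-30.971,23.971) [heading=180, draw]
  LT 45: heading 180 -> 225
  FD 4: (-30.971,23.971) -> (-33.799,21.142) [heading=225, draw]
  -- iteration 3/5 --
  FD 18: (-33.799,21.142) -> (-46.527,8.414) [heading=225, draw]
  LT 45: heading 225 -> 270
  FD 4: (-46.527,8.414) -> (-46.527,4.414) [heading=270, draw]
  -- iteration 4/5 --
  FD 18: (-46.527,4.414) -> (-46.527,-13.586) [heading=270, draw]
  LT 45: heading 270 -> 315
  FD 4: (-46.527,-13.586) -> (-43.698,-16.414) [heading=315, draw]
  -- iteration 5/5 --
  FD 18: (-43.698,-16.414) -> (-30.971,-29.142) [heading=315, draw]
  LT 45: heading 315 -> 0
  FD 4: (-30.971,-29.142) -> (-26.971,-29.142) [heading=0, draw]
]
RT 180: heading 0 -> 180
FD 12: (-26.971,-29.142) -> (-38.971,-29.142) [heading=180, draw]
FD 10: (-38.971,-29.142) -> (-48.971,-29.142) [heading=180, draw]
Final: pos=(-48.971,-29.142), heading=180, 13 segment(s) drawn

Answer: -48.971 -29.142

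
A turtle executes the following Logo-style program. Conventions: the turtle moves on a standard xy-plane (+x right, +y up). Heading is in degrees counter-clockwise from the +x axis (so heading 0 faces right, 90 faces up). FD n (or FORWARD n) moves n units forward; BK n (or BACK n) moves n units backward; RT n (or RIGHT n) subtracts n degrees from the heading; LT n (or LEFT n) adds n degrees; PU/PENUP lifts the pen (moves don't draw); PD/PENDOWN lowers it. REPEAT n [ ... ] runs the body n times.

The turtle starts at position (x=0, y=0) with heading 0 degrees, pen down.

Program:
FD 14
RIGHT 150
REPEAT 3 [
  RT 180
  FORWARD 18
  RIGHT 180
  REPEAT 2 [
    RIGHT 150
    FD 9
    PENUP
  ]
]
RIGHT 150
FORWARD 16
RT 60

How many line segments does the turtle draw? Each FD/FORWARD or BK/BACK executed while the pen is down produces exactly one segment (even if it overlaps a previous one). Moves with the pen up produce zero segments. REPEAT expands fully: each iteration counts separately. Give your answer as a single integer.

Executing turtle program step by step:
Start: pos=(0,0), heading=0, pen down
FD 14: (0,0) -> (14,0) [heading=0, draw]
RT 150: heading 0 -> 210
REPEAT 3 [
  -- iteration 1/3 --
  RT 180: heading 210 -> 30
  FD 18: (14,0) -> (29.588,9) [heading=30, draw]
  RT 180: heading 30 -> 210
  REPEAT 2 [
    -- iteration 1/2 --
    RT 150: heading 210 -> 60
    FD 9: (29.588,9) -> (34.088,16.794) [heading=60, draw]
    PU: pen up
    -- iteration 2/2 --
    RT 150: heading 60 -> 270
    FD 9: (34.088,16.794) -> (34.088,7.794) [heading=270, move]
    PU: pen up
  ]
  -- iteration 2/3 --
  RT 180: heading 270 -> 90
  FD 18: (34.088,7.794) -> (34.088,25.794) [heading=90, move]
  RT 180: heading 90 -> 270
  REPEAT 2 [
    -- iteration 1/2 --
    RT 150: heading 270 -> 120
    FD 9: (34.088,25.794) -> (29.588,33.588) [heading=120, move]
    PU: pen up
    -- iteration 2/2 --
    RT 150: heading 120 -> 330
    FD 9: (29.588,33.588) -> (37.383,29.088) [heading=330, move]
    PU: pen up
  ]
  -- iteration 3/3 --
  RT 180: heading 330 -> 150
  FD 18: (37.383,29.088) -> (21.794,38.088) [heading=150, move]
  RT 180: heading 150 -> 330
  REPEAT 2 [
    -- iteration 1/2 --
    RT 150: heading 330 -> 180
    FD 9: (21.794,38.088) -> (12.794,38.088) [heading=180, move]
    PU: pen up
    -- iteration 2/2 --
    RT 150: heading 180 -> 30
    FD 9: (12.794,38.088) -> (20.588,42.588) [heading=30, move]
    PU: pen up
  ]
]
RT 150: heading 30 -> 240
FD 16: (20.588,42.588) -> (12.588,28.732) [heading=240, move]
RT 60: heading 240 -> 180
Final: pos=(12.588,28.732), heading=180, 3 segment(s) drawn
Segments drawn: 3

Answer: 3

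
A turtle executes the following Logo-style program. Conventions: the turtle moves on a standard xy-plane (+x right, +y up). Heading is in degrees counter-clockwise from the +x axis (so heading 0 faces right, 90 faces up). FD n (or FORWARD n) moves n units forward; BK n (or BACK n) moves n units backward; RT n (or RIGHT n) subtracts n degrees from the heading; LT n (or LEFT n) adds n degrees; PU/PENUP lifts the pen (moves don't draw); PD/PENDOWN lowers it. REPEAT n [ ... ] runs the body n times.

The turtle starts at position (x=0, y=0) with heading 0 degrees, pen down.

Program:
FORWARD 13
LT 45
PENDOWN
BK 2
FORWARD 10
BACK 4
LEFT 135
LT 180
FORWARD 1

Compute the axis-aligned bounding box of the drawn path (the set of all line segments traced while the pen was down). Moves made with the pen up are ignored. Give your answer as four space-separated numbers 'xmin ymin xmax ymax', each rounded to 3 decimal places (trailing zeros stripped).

Executing turtle program step by step:
Start: pos=(0,0), heading=0, pen down
FD 13: (0,0) -> (13,0) [heading=0, draw]
LT 45: heading 0 -> 45
PD: pen down
BK 2: (13,0) -> (11.586,-1.414) [heading=45, draw]
FD 10: (11.586,-1.414) -> (18.657,5.657) [heading=45, draw]
BK 4: (18.657,5.657) -> (15.828,2.828) [heading=45, draw]
LT 135: heading 45 -> 180
LT 180: heading 180 -> 0
FD 1: (15.828,2.828) -> (16.828,2.828) [heading=0, draw]
Final: pos=(16.828,2.828), heading=0, 5 segment(s) drawn

Segment endpoints: x in {0, 11.586, 13, 15.828, 16.828, 18.657}, y in {-1.414, 0, 2.828, 2.828, 5.657}
xmin=0, ymin=-1.414, xmax=18.657, ymax=5.657

Answer: 0 -1.414 18.657 5.657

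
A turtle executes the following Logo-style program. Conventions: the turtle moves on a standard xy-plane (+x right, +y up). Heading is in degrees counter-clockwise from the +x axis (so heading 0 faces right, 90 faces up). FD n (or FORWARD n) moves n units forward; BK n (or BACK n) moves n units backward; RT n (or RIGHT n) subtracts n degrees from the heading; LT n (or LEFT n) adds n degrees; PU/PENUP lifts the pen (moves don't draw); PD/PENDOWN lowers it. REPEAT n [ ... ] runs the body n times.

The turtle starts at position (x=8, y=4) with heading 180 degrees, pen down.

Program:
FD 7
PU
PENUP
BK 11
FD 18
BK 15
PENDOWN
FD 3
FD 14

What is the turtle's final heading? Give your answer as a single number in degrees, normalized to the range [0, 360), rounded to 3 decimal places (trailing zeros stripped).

Executing turtle program step by step:
Start: pos=(8,4), heading=180, pen down
FD 7: (8,4) -> (1,4) [heading=180, draw]
PU: pen up
PU: pen up
BK 11: (1,4) -> (12,4) [heading=180, move]
FD 18: (12,4) -> (-6,4) [heading=180, move]
BK 15: (-6,4) -> (9,4) [heading=180, move]
PD: pen down
FD 3: (9,4) -> (6,4) [heading=180, draw]
FD 14: (6,4) -> (-8,4) [heading=180, draw]
Final: pos=(-8,4), heading=180, 3 segment(s) drawn

Answer: 180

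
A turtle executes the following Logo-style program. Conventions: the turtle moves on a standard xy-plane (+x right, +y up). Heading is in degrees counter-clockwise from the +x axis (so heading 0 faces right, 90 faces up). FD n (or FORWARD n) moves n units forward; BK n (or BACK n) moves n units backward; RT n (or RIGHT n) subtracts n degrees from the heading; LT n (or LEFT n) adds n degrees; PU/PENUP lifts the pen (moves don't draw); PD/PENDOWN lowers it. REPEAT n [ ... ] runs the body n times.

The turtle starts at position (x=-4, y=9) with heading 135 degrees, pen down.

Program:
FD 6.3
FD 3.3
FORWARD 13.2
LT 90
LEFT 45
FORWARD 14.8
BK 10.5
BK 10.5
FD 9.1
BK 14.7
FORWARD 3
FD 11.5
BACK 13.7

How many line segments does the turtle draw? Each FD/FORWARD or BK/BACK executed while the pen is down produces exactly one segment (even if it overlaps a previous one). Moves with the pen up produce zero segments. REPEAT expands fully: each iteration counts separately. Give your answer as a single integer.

Answer: 11

Derivation:
Executing turtle program step by step:
Start: pos=(-4,9), heading=135, pen down
FD 6.3: (-4,9) -> (-8.455,13.455) [heading=135, draw]
FD 3.3: (-8.455,13.455) -> (-10.788,15.788) [heading=135, draw]
FD 13.2: (-10.788,15.788) -> (-20.122,25.122) [heading=135, draw]
LT 90: heading 135 -> 225
LT 45: heading 225 -> 270
FD 14.8: (-20.122,25.122) -> (-20.122,10.322) [heading=270, draw]
BK 10.5: (-20.122,10.322) -> (-20.122,20.822) [heading=270, draw]
BK 10.5: (-20.122,20.822) -> (-20.122,31.322) [heading=270, draw]
FD 9.1: (-20.122,31.322) -> (-20.122,22.222) [heading=270, draw]
BK 14.7: (-20.122,22.222) -> (-20.122,36.922) [heading=270, draw]
FD 3: (-20.122,36.922) -> (-20.122,33.922) [heading=270, draw]
FD 11.5: (-20.122,33.922) -> (-20.122,22.422) [heading=270, draw]
BK 13.7: (-20.122,22.422) -> (-20.122,36.122) [heading=270, draw]
Final: pos=(-20.122,36.122), heading=270, 11 segment(s) drawn
Segments drawn: 11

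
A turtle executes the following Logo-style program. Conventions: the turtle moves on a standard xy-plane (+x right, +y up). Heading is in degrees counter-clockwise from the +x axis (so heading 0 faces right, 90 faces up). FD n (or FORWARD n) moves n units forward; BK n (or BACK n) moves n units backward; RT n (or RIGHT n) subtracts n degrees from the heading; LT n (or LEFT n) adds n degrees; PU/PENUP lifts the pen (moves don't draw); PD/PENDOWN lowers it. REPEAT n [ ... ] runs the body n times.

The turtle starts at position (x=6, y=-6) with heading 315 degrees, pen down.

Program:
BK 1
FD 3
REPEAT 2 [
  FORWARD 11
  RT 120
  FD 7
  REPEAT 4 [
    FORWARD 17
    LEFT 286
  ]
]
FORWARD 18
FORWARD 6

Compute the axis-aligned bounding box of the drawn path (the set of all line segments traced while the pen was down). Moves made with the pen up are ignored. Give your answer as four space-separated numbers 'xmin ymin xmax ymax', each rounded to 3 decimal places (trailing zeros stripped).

Executing turtle program step by step:
Start: pos=(6,-6), heading=315, pen down
BK 1: (6,-6) -> (5.293,-5.293) [heading=315, draw]
FD 3: (5.293,-5.293) -> (7.414,-7.414) [heading=315, draw]
REPEAT 2 [
  -- iteration 1/2 --
  FD 11: (7.414,-7.414) -> (15.192,-15.192) [heading=315, draw]
  RT 120: heading 315 -> 195
  FD 7: (15.192,-15.192) -> (8.431,-17.004) [heading=195, draw]
  REPEAT 4 [
    -- iteration 1/4 --
    FD 17: (8.431,-17.004) -> (-7.99,-21.404) [heading=195, draw]
    LT 286: heading 195 -> 121
    -- iteration 2/4 --
    FD 17: (-7.99,-21.404) -> (-16.745,-6.832) [heading=121, draw]
    LT 286: heading 121 -> 47
    -- iteration 3/4 --
    FD 17: (-16.745,-6.832) -> (-5.152,5.601) [heading=47, draw]
    LT 286: heading 47 -> 333
    -- iteration 4/4 --
    FD 17: (-5.152,5.601) -> (9.996,-2.117) [heading=333, draw]
    LT 286: heading 333 -> 259
  ]
  -- iteration 2/2 --
  FD 11: (9.996,-2.117) -> (7.897,-12.915) [heading=259, draw]
  RT 120: heading 259 -> 139
  FD 7: (7.897,-12.915) -> (2.614,-8.323) [heading=139, draw]
  REPEAT 4 [
    -- iteration 1/4 --
    FD 17: (2.614,-8.323) -> (-10.216,2.83) [heading=139, draw]
    LT 286: heading 139 -> 65
    -- iteration 2/4 --
    FD 17: (-10.216,2.83) -> (-3.032,18.238) [heading=65, draw]
    LT 286: heading 65 -> 351
    -- iteration 3/4 --
    FD 17: (-3.032,18.238) -> (13.759,15.578) [heading=351, draw]
    LT 286: heading 351 -> 277
    -- iteration 4/4 --
    FD 17: (13.759,15.578) -> (15.831,-1.295) [heading=277, draw]
    LT 286: heading 277 -> 203
  ]
]
FD 18: (15.831,-1.295) -> (-0.738,-8.328) [heading=203, draw]
FD 6: (-0.738,-8.328) -> (-6.261,-10.672) [heading=203, draw]
Final: pos=(-6.261,-10.672), heading=203, 16 segment(s) drawn

Segment endpoints: x in {-16.745, -10.216, -7.99, -6.261, -5.152, -3.032, -0.738, 2.614, 5.293, 6, 7.414, 7.897, 8.431, 9.996, 13.759, 15.192, 15.831}, y in {-21.404, -17.004, -15.192, -12.915, -10.672, -8.328, -8.323, -7.414, -6.832, -6, -5.293, -2.117, -1.295, 2.83, 5.601, 15.578, 18.238}
xmin=-16.745, ymin=-21.404, xmax=15.831, ymax=18.238

Answer: -16.745 -21.404 15.831 18.238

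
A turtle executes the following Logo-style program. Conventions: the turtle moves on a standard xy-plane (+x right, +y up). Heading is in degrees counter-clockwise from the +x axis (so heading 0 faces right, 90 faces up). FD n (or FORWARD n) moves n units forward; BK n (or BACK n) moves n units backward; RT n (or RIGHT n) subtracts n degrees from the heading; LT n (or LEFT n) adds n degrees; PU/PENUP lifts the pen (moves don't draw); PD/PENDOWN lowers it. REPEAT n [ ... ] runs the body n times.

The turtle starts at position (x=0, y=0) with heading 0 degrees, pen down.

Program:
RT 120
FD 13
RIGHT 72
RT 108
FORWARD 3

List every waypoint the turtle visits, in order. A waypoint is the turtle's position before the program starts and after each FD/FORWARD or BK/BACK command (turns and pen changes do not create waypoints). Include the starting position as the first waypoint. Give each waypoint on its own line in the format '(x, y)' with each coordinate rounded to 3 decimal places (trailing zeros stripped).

Answer: (0, 0)
(-6.5, -11.258)
(-5, -8.66)

Derivation:
Executing turtle program step by step:
Start: pos=(0,0), heading=0, pen down
RT 120: heading 0 -> 240
FD 13: (0,0) -> (-6.5,-11.258) [heading=240, draw]
RT 72: heading 240 -> 168
RT 108: heading 168 -> 60
FD 3: (-6.5,-11.258) -> (-5,-8.66) [heading=60, draw]
Final: pos=(-5,-8.66), heading=60, 2 segment(s) drawn
Waypoints (3 total):
(0, 0)
(-6.5, -11.258)
(-5, -8.66)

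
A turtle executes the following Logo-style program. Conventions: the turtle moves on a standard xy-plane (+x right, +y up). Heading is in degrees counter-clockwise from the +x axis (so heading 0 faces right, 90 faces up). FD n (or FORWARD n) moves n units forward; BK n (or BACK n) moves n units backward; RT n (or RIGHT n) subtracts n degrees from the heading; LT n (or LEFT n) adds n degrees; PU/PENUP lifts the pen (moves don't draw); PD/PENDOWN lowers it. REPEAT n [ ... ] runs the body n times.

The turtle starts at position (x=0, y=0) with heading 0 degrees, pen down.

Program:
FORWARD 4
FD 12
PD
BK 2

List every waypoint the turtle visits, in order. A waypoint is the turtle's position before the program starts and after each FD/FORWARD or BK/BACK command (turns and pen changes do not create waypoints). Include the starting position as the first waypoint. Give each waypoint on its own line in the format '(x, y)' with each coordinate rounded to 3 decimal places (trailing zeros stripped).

Answer: (0, 0)
(4, 0)
(16, 0)
(14, 0)

Derivation:
Executing turtle program step by step:
Start: pos=(0,0), heading=0, pen down
FD 4: (0,0) -> (4,0) [heading=0, draw]
FD 12: (4,0) -> (16,0) [heading=0, draw]
PD: pen down
BK 2: (16,0) -> (14,0) [heading=0, draw]
Final: pos=(14,0), heading=0, 3 segment(s) drawn
Waypoints (4 total):
(0, 0)
(4, 0)
(16, 0)
(14, 0)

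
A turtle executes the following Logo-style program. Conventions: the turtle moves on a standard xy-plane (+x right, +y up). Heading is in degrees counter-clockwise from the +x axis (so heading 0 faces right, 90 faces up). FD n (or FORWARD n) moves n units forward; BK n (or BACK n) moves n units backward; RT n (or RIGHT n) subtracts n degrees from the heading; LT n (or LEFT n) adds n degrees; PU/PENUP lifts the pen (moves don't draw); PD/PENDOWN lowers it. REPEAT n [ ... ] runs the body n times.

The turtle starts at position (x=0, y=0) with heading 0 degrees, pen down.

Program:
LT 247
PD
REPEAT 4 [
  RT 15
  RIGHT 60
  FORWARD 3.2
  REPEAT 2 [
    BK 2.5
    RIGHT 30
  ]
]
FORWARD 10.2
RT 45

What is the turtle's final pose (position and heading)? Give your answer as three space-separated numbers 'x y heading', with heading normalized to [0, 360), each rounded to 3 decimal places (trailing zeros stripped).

Executing turtle program step by step:
Start: pos=(0,0), heading=0, pen down
LT 247: heading 0 -> 247
PD: pen down
REPEAT 4 [
  -- iteration 1/4 --
  RT 15: heading 247 -> 232
  RT 60: heading 232 -> 172
  FD 3.2: (0,0) -> (-3.169,0.445) [heading=172, draw]
  REPEAT 2 [
    -- iteration 1/2 --
    BK 2.5: (-3.169,0.445) -> (-0.693,0.097) [heading=172, draw]
    RT 30: heading 172 -> 142
    -- iteration 2/2 --
    BK 2.5: (-0.693,0.097) -> (1.277,-1.442) [heading=142, draw]
    RT 30: heading 142 -> 112
  ]
  -- iteration 2/4 --
  RT 15: heading 112 -> 97
  RT 60: heading 97 -> 37
  FD 3.2: (1.277,-1.442) -> (3.832,0.484) [heading=37, draw]
  REPEAT 2 [
    -- iteration 1/2 --
    BK 2.5: (3.832,0.484) -> (1.836,-1.02) [heading=37, draw]
    RT 30: heading 37 -> 7
    -- iteration 2/2 --
    BK 2.5: (1.836,-1.02) -> (-0.645,-1.325) [heading=7, draw]
    RT 30: heading 7 -> 337
  ]
  -- iteration 3/4 --
  RT 15: heading 337 -> 322
  RT 60: heading 322 -> 262
  FD 3.2: (-0.645,-1.325) -> (-1.091,-4.494) [heading=262, draw]
  REPEAT 2 [
    -- iteration 1/2 --
    BK 2.5: (-1.091,-4.494) -> (-0.743,-2.018) [heading=262, draw]
    RT 30: heading 262 -> 232
    -- iteration 2/2 --
    BK 2.5: (-0.743,-2.018) -> (0.796,-0.048) [heading=232, draw]
    RT 30: heading 232 -> 202
  ]
  -- iteration 4/4 --
  RT 15: heading 202 -> 187
  RT 60: heading 187 -> 127
  FD 3.2: (0.796,-0.048) -> (-1.13,2.507) [heading=127, draw]
  REPEAT 2 [
    -- iteration 1/2 --
    BK 2.5: (-1.13,2.507) -> (0.375,0.511) [heading=127, draw]
    RT 30: heading 127 -> 97
    -- iteration 2/2 --
    BK 2.5: (0.375,0.511) -> (0.68,-1.971) [heading=97, draw]
    RT 30: heading 97 -> 67
  ]
]
FD 10.2: (0.68,-1.971) -> (4.665,7.419) [heading=67, draw]
RT 45: heading 67 -> 22
Final: pos=(4.665,7.419), heading=22, 13 segment(s) drawn

Answer: 4.665 7.419 22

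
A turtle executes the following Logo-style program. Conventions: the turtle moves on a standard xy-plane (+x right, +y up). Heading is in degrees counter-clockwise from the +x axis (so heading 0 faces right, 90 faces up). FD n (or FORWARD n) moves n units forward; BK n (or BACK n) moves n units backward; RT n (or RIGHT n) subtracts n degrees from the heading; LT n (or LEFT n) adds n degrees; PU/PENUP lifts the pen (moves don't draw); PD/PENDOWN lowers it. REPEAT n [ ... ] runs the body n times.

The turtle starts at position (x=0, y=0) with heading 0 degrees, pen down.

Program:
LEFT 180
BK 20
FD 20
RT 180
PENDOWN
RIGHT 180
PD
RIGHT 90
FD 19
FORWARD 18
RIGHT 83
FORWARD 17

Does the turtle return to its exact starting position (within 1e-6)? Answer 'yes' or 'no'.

Executing turtle program step by step:
Start: pos=(0,0), heading=0, pen down
LT 180: heading 0 -> 180
BK 20: (0,0) -> (20,0) [heading=180, draw]
FD 20: (20,0) -> (0,0) [heading=180, draw]
RT 180: heading 180 -> 0
PD: pen down
RT 180: heading 0 -> 180
PD: pen down
RT 90: heading 180 -> 90
FD 19: (0,0) -> (0,19) [heading=90, draw]
FD 18: (0,19) -> (0,37) [heading=90, draw]
RT 83: heading 90 -> 7
FD 17: (0,37) -> (16.873,39.072) [heading=7, draw]
Final: pos=(16.873,39.072), heading=7, 5 segment(s) drawn

Start position: (0, 0)
Final position: (16.873, 39.072)
Distance = 42.56; >= 1e-6 -> NOT closed

Answer: no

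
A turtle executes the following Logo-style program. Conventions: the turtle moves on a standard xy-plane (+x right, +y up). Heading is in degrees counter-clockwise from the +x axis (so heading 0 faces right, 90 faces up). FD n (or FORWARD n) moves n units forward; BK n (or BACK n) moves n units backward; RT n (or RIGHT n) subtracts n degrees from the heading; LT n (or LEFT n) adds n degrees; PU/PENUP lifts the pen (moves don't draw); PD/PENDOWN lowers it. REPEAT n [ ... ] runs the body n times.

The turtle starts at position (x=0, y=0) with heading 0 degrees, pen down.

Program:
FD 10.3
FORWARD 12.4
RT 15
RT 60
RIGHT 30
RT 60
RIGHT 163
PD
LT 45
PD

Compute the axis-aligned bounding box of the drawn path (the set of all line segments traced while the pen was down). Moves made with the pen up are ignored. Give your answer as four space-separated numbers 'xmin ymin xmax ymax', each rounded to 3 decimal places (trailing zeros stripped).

Answer: 0 0 22.7 0

Derivation:
Executing turtle program step by step:
Start: pos=(0,0), heading=0, pen down
FD 10.3: (0,0) -> (10.3,0) [heading=0, draw]
FD 12.4: (10.3,0) -> (22.7,0) [heading=0, draw]
RT 15: heading 0 -> 345
RT 60: heading 345 -> 285
RT 30: heading 285 -> 255
RT 60: heading 255 -> 195
RT 163: heading 195 -> 32
PD: pen down
LT 45: heading 32 -> 77
PD: pen down
Final: pos=(22.7,0), heading=77, 2 segment(s) drawn

Segment endpoints: x in {0, 10.3, 22.7}, y in {0}
xmin=0, ymin=0, xmax=22.7, ymax=0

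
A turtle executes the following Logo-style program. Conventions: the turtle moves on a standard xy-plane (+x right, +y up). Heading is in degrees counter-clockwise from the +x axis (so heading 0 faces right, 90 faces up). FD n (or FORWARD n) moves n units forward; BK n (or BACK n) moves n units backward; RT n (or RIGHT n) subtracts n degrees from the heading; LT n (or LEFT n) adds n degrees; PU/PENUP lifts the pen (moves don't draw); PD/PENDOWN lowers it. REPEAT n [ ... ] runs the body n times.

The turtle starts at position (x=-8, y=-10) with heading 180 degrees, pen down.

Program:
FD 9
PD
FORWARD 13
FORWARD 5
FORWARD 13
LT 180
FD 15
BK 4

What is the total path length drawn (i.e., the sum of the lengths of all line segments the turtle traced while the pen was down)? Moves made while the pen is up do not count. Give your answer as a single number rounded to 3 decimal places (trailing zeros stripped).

Executing turtle program step by step:
Start: pos=(-8,-10), heading=180, pen down
FD 9: (-8,-10) -> (-17,-10) [heading=180, draw]
PD: pen down
FD 13: (-17,-10) -> (-30,-10) [heading=180, draw]
FD 5: (-30,-10) -> (-35,-10) [heading=180, draw]
FD 13: (-35,-10) -> (-48,-10) [heading=180, draw]
LT 180: heading 180 -> 0
FD 15: (-48,-10) -> (-33,-10) [heading=0, draw]
BK 4: (-33,-10) -> (-37,-10) [heading=0, draw]
Final: pos=(-37,-10), heading=0, 6 segment(s) drawn

Segment lengths:
  seg 1: (-8,-10) -> (-17,-10), length = 9
  seg 2: (-17,-10) -> (-30,-10), length = 13
  seg 3: (-30,-10) -> (-35,-10), length = 5
  seg 4: (-35,-10) -> (-48,-10), length = 13
  seg 5: (-48,-10) -> (-33,-10), length = 15
  seg 6: (-33,-10) -> (-37,-10), length = 4
Total = 59

Answer: 59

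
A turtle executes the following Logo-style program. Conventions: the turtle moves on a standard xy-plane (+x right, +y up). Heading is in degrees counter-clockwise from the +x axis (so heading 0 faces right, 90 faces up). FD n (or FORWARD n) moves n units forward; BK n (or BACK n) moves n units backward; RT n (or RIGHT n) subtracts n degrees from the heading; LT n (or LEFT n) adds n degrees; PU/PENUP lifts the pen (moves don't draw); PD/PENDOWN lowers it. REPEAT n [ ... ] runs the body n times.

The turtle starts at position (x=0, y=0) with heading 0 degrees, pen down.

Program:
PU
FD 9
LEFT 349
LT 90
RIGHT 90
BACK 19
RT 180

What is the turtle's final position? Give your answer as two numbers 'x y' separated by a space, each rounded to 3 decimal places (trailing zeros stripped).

Answer: -9.651 3.625

Derivation:
Executing turtle program step by step:
Start: pos=(0,0), heading=0, pen down
PU: pen up
FD 9: (0,0) -> (9,0) [heading=0, move]
LT 349: heading 0 -> 349
LT 90: heading 349 -> 79
RT 90: heading 79 -> 349
BK 19: (9,0) -> (-9.651,3.625) [heading=349, move]
RT 180: heading 349 -> 169
Final: pos=(-9.651,3.625), heading=169, 0 segment(s) drawn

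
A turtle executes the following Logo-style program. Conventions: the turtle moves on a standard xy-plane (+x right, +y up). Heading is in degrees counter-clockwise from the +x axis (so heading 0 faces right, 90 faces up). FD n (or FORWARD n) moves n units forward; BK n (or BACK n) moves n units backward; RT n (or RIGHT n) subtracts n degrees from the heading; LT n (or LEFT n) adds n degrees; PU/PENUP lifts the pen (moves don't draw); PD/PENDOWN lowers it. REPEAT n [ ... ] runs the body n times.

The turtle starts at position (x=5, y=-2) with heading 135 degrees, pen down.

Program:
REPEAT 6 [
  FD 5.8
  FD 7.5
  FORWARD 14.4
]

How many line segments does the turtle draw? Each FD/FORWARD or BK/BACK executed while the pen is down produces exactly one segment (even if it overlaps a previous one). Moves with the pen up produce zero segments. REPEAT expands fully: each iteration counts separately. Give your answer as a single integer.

Answer: 18

Derivation:
Executing turtle program step by step:
Start: pos=(5,-2), heading=135, pen down
REPEAT 6 [
  -- iteration 1/6 --
  FD 5.8: (5,-2) -> (0.899,2.101) [heading=135, draw]
  FD 7.5: (0.899,2.101) -> (-4.405,7.405) [heading=135, draw]
  FD 14.4: (-4.405,7.405) -> (-14.587,17.587) [heading=135, draw]
  -- iteration 2/6 --
  FD 5.8: (-14.587,17.587) -> (-18.688,21.688) [heading=135, draw]
  FD 7.5: (-18.688,21.688) -> (-23.991,26.991) [heading=135, draw]
  FD 14.4: (-23.991,26.991) -> (-34.174,37.174) [heading=135, draw]
  -- iteration 3/6 --
  FD 5.8: (-34.174,37.174) -> (-38.275,41.275) [heading=135, draw]
  FD 7.5: (-38.275,41.275) -> (-43.578,46.578) [heading=135, draw]
  FD 14.4: (-43.578,46.578) -> (-53.761,56.761) [heading=135, draw]
  -- iteration 4/6 --
  FD 5.8: (-53.761,56.761) -> (-57.862,60.862) [heading=135, draw]
  FD 7.5: (-57.862,60.862) -> (-63.165,66.165) [heading=135, draw]
  FD 14.4: (-63.165,66.165) -> (-73.347,76.347) [heading=135, draw]
  -- iteration 5/6 --
  FD 5.8: (-73.347,76.347) -> (-77.449,80.449) [heading=135, draw]
  FD 7.5: (-77.449,80.449) -> (-82.752,85.752) [heading=135, draw]
  FD 14.4: (-82.752,85.752) -> (-92.934,95.934) [heading=135, draw]
  -- iteration 6/6 --
  FD 5.8: (-92.934,95.934) -> (-97.036,100.036) [heading=135, draw]
  FD 7.5: (-97.036,100.036) -> (-102.339,105.339) [heading=135, draw]
  FD 14.4: (-102.339,105.339) -> (-112.521,115.521) [heading=135, draw]
]
Final: pos=(-112.521,115.521), heading=135, 18 segment(s) drawn
Segments drawn: 18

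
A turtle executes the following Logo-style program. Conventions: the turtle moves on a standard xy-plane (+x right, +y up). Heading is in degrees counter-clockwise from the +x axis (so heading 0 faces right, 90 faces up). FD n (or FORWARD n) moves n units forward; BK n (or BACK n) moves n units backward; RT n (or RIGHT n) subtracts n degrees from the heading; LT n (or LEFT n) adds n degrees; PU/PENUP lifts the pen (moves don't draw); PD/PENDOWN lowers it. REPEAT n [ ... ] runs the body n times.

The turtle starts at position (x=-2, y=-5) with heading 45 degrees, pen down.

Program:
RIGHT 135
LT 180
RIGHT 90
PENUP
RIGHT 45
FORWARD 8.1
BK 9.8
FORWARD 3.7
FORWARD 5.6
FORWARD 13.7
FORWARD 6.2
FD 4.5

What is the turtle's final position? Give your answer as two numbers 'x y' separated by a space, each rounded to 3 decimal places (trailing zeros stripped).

Executing turtle program step by step:
Start: pos=(-2,-5), heading=45, pen down
RT 135: heading 45 -> 270
LT 180: heading 270 -> 90
RT 90: heading 90 -> 0
PU: pen up
RT 45: heading 0 -> 315
FD 8.1: (-2,-5) -> (3.728,-10.728) [heading=315, move]
BK 9.8: (3.728,-10.728) -> (-3.202,-3.798) [heading=315, move]
FD 3.7: (-3.202,-3.798) -> (-0.586,-6.414) [heading=315, move]
FD 5.6: (-0.586,-6.414) -> (3.374,-10.374) [heading=315, move]
FD 13.7: (3.374,-10.374) -> (13.061,-20.061) [heading=315, move]
FD 6.2: (13.061,-20.061) -> (17.445,-24.445) [heading=315, move]
FD 4.5: (17.445,-24.445) -> (20.627,-27.627) [heading=315, move]
Final: pos=(20.627,-27.627), heading=315, 0 segment(s) drawn

Answer: 20.627 -27.627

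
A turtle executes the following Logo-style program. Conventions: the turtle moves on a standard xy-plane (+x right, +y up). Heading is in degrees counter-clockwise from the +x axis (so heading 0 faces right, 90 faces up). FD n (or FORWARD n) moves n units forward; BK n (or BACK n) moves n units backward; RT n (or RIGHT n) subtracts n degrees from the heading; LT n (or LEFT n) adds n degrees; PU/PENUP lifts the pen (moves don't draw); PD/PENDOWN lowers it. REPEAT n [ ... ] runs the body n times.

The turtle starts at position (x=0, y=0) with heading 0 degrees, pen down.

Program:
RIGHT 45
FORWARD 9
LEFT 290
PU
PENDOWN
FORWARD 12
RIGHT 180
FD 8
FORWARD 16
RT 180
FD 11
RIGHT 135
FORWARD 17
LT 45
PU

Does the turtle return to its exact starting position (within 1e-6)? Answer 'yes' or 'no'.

Executing turtle program step by step:
Start: pos=(0,0), heading=0, pen down
RT 45: heading 0 -> 315
FD 9: (0,0) -> (6.364,-6.364) [heading=315, draw]
LT 290: heading 315 -> 245
PU: pen up
PD: pen down
FD 12: (6.364,-6.364) -> (1.293,-17.24) [heading=245, draw]
RT 180: heading 245 -> 65
FD 8: (1.293,-17.24) -> (4.673,-9.989) [heading=65, draw]
FD 16: (4.673,-9.989) -> (11.435,4.512) [heading=65, draw]
RT 180: heading 65 -> 245
FD 11: (11.435,4.512) -> (6.787,-5.458) [heading=245, draw]
RT 135: heading 245 -> 110
FD 17: (6.787,-5.458) -> (0.972,10.517) [heading=110, draw]
LT 45: heading 110 -> 155
PU: pen up
Final: pos=(0.972,10.517), heading=155, 6 segment(s) drawn

Start position: (0, 0)
Final position: (0.972, 10.517)
Distance = 10.562; >= 1e-6 -> NOT closed

Answer: no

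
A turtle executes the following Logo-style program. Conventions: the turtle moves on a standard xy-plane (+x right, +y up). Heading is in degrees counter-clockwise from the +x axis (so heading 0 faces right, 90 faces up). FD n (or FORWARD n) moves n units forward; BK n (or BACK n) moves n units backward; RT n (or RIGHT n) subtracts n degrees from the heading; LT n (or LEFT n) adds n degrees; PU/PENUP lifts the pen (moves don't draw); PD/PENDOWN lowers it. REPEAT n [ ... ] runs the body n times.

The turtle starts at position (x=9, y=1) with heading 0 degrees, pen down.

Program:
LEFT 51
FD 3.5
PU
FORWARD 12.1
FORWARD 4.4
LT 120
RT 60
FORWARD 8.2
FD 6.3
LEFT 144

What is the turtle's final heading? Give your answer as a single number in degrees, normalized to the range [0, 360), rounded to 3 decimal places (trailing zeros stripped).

Executing turtle program step by step:
Start: pos=(9,1), heading=0, pen down
LT 51: heading 0 -> 51
FD 3.5: (9,1) -> (11.203,3.72) [heading=51, draw]
PU: pen up
FD 12.1: (11.203,3.72) -> (18.817,13.123) [heading=51, move]
FD 4.4: (18.817,13.123) -> (21.586,16.543) [heading=51, move]
LT 120: heading 51 -> 171
RT 60: heading 171 -> 111
FD 8.2: (21.586,16.543) -> (18.648,24.198) [heading=111, move]
FD 6.3: (18.648,24.198) -> (16.39,30.08) [heading=111, move]
LT 144: heading 111 -> 255
Final: pos=(16.39,30.08), heading=255, 1 segment(s) drawn

Answer: 255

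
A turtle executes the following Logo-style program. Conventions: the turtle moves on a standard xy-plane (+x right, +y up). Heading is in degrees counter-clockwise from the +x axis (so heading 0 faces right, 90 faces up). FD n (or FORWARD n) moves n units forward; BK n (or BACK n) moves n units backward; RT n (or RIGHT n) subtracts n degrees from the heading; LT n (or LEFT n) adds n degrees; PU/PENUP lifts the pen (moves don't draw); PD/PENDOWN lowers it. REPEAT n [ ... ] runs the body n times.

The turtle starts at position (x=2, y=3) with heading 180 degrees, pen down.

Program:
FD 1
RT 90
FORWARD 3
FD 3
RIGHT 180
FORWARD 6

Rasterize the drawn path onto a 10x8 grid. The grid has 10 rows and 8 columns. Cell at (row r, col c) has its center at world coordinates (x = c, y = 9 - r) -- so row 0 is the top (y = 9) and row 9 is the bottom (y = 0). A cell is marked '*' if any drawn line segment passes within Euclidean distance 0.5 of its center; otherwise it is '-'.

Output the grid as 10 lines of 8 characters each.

Segment 0: (2,3) -> (1,3)
Segment 1: (1,3) -> (1,6)
Segment 2: (1,6) -> (1,9)
Segment 3: (1,9) -> (1,3)

Answer: -*------
-*------
-*------
-*------
-*------
-*------
-**-----
--------
--------
--------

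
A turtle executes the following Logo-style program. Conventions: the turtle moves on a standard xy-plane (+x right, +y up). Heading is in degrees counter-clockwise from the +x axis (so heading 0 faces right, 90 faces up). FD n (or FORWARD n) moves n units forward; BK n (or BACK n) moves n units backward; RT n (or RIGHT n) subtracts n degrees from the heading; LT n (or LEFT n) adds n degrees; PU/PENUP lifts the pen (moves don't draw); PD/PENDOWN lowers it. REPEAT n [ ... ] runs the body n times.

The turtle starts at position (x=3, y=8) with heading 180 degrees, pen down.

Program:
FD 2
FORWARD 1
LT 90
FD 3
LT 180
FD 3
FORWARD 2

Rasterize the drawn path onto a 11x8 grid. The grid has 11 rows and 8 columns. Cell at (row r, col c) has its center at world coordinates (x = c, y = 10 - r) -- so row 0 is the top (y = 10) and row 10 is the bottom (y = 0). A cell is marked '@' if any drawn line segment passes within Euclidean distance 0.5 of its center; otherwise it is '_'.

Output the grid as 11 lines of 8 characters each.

Answer: @_______
@_______
@@@@____
@_______
@_______
@_______
________
________
________
________
________

Derivation:
Segment 0: (3,8) -> (1,8)
Segment 1: (1,8) -> (0,8)
Segment 2: (0,8) -> (-0,5)
Segment 3: (-0,5) -> (0,8)
Segment 4: (0,8) -> (0,10)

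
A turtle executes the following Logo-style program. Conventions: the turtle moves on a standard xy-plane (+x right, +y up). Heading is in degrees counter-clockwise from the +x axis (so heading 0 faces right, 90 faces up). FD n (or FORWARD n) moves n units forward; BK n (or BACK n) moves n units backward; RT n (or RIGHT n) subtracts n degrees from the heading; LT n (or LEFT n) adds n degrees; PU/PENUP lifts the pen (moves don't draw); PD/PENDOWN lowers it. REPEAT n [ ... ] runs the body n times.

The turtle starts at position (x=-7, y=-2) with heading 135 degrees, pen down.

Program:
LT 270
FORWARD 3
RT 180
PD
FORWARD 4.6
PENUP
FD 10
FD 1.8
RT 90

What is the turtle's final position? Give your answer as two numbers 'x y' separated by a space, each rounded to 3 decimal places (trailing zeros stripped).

Answer: -16.475 -11.475

Derivation:
Executing turtle program step by step:
Start: pos=(-7,-2), heading=135, pen down
LT 270: heading 135 -> 45
FD 3: (-7,-2) -> (-4.879,0.121) [heading=45, draw]
RT 180: heading 45 -> 225
PD: pen down
FD 4.6: (-4.879,0.121) -> (-8.131,-3.131) [heading=225, draw]
PU: pen up
FD 10: (-8.131,-3.131) -> (-15.202,-10.202) [heading=225, move]
FD 1.8: (-15.202,-10.202) -> (-16.475,-11.475) [heading=225, move]
RT 90: heading 225 -> 135
Final: pos=(-16.475,-11.475), heading=135, 2 segment(s) drawn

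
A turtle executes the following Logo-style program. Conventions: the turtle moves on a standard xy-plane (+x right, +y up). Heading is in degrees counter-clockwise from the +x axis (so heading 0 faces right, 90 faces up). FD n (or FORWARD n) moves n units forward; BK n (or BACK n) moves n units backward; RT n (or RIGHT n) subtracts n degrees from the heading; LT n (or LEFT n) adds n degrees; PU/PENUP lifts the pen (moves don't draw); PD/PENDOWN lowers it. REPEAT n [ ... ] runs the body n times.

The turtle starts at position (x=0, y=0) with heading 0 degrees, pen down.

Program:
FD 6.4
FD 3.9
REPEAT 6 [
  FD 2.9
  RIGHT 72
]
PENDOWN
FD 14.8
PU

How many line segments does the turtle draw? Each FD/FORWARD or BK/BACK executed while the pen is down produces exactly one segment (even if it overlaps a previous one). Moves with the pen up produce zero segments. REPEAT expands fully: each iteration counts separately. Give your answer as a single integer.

Executing turtle program step by step:
Start: pos=(0,0), heading=0, pen down
FD 6.4: (0,0) -> (6.4,0) [heading=0, draw]
FD 3.9: (6.4,0) -> (10.3,0) [heading=0, draw]
REPEAT 6 [
  -- iteration 1/6 --
  FD 2.9: (10.3,0) -> (13.2,0) [heading=0, draw]
  RT 72: heading 0 -> 288
  -- iteration 2/6 --
  FD 2.9: (13.2,0) -> (14.096,-2.758) [heading=288, draw]
  RT 72: heading 288 -> 216
  -- iteration 3/6 --
  FD 2.9: (14.096,-2.758) -> (11.75,-4.463) [heading=216, draw]
  RT 72: heading 216 -> 144
  -- iteration 4/6 --
  FD 2.9: (11.75,-4.463) -> (9.404,-2.758) [heading=144, draw]
  RT 72: heading 144 -> 72
  -- iteration 5/6 --
  FD 2.9: (9.404,-2.758) -> (10.3,0) [heading=72, draw]
  RT 72: heading 72 -> 0
  -- iteration 6/6 --
  FD 2.9: (10.3,0) -> (13.2,0) [heading=0, draw]
  RT 72: heading 0 -> 288
]
PD: pen down
FD 14.8: (13.2,0) -> (17.773,-14.076) [heading=288, draw]
PU: pen up
Final: pos=(17.773,-14.076), heading=288, 9 segment(s) drawn
Segments drawn: 9

Answer: 9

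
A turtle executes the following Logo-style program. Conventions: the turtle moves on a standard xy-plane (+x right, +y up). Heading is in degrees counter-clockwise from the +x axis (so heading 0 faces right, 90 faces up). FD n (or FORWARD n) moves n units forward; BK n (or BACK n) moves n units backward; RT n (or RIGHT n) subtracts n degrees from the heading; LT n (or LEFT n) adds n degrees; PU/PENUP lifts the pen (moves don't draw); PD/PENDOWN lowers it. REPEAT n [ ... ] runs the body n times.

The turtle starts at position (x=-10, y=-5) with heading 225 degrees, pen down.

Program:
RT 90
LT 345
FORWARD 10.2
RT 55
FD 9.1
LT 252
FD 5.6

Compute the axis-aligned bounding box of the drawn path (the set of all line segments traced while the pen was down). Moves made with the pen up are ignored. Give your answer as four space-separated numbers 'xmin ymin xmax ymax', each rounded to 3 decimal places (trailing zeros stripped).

Answer: -15.1 -5 -7.159 12.081

Derivation:
Executing turtle program step by step:
Start: pos=(-10,-5), heading=225, pen down
RT 90: heading 225 -> 135
LT 345: heading 135 -> 120
FD 10.2: (-10,-5) -> (-15.1,3.833) [heading=120, draw]
RT 55: heading 120 -> 65
FD 9.1: (-15.1,3.833) -> (-11.254,12.081) [heading=65, draw]
LT 252: heading 65 -> 317
FD 5.6: (-11.254,12.081) -> (-7.159,8.262) [heading=317, draw]
Final: pos=(-7.159,8.262), heading=317, 3 segment(s) drawn

Segment endpoints: x in {-15.1, -11.254, -10, -7.159}, y in {-5, 3.833, 8.262, 12.081}
xmin=-15.1, ymin=-5, xmax=-7.159, ymax=12.081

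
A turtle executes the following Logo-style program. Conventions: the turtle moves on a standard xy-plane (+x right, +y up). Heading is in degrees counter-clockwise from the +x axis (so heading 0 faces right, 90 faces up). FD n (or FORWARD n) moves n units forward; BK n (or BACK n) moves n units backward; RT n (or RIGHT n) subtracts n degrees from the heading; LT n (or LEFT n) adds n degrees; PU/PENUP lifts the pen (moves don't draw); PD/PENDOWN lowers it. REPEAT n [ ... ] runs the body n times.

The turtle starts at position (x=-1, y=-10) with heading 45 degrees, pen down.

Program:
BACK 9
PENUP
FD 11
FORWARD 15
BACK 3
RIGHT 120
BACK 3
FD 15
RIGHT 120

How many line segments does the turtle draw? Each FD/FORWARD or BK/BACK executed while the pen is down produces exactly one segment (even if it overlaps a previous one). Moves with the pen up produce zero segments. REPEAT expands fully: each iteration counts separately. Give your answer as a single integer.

Executing turtle program step by step:
Start: pos=(-1,-10), heading=45, pen down
BK 9: (-1,-10) -> (-7.364,-16.364) [heading=45, draw]
PU: pen up
FD 11: (-7.364,-16.364) -> (0.414,-8.586) [heading=45, move]
FD 15: (0.414,-8.586) -> (11.021,2.021) [heading=45, move]
BK 3: (11.021,2.021) -> (8.899,-0.101) [heading=45, move]
RT 120: heading 45 -> 285
BK 3: (8.899,-0.101) -> (8.123,2.797) [heading=285, move]
FD 15: (8.123,2.797) -> (12.005,-11.692) [heading=285, move]
RT 120: heading 285 -> 165
Final: pos=(12.005,-11.692), heading=165, 1 segment(s) drawn
Segments drawn: 1

Answer: 1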